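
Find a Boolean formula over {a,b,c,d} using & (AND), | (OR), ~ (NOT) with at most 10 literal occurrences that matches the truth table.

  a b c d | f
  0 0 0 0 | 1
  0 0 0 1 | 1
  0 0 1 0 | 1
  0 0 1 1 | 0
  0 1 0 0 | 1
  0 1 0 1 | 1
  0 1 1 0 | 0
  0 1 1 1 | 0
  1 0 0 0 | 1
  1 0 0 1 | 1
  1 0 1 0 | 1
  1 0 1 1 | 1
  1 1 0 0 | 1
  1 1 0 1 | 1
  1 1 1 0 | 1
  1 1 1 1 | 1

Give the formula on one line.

((~b & (~d & (b | ~a))) | ((~c & (~a | b)) | a))

  ~b = 1111000011110000
  ~d = 1010101010101010
  ~a = 1111111100000000
  (b | ~a) = 1111111100001111
  (~d & (b | ~a)) = 1010101000001010
  (~b & (~d & (b | ~a))) = 1010000000000000
  ~c = 1100110011001100
  (~a | b) = 1111111100001111
  (~c & (~a | b)) = 1100110000001100
  ((~c & (~a | b)) | a) = 1100110011111111
  ((~b & (~d & (b | ~a))) | ((~c & (~a | b)) | a)) = 1110110011111111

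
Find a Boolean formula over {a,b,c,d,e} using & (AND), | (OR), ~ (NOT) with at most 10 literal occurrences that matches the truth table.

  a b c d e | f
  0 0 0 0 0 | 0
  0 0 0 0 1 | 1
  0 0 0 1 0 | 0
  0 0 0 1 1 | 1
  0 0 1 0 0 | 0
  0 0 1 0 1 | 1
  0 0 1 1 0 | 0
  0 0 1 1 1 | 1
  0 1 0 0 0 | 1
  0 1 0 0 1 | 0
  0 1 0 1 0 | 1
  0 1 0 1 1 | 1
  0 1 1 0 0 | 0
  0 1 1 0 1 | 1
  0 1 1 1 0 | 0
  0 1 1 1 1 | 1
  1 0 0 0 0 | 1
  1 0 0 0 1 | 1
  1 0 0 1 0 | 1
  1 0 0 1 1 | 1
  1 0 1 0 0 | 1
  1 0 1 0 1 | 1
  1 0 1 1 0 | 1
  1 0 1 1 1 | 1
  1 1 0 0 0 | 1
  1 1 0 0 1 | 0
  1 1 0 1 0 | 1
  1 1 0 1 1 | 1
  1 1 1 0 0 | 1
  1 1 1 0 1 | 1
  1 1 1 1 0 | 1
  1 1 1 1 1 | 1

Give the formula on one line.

  ~e = 10101010101010101010101010101010
  ~c = 11110000111100001111000011110000
  (~e & ~c) = 10100000101000001010000010100000
  ((~e & ~c) & b) = 00000000101000000000000010100000
  (d | c) = 00111111001111110011111100111111
  ~b = 11111111000000001111111100000000
  ((d | c) | ~b) = 11111111001111111111111100111111
  (a | e) = 01010101010101011111111111111111
  (((d | c) | ~b) & (a | e)) = 01010101000101011111111100111111
  (((~e & ~c) & b) | (((d | c) | ~b) & (a | e))) = 01010101101101011111111110111111

(((~e & ~c) & b) | (((d | c) | ~b) & (a | e)))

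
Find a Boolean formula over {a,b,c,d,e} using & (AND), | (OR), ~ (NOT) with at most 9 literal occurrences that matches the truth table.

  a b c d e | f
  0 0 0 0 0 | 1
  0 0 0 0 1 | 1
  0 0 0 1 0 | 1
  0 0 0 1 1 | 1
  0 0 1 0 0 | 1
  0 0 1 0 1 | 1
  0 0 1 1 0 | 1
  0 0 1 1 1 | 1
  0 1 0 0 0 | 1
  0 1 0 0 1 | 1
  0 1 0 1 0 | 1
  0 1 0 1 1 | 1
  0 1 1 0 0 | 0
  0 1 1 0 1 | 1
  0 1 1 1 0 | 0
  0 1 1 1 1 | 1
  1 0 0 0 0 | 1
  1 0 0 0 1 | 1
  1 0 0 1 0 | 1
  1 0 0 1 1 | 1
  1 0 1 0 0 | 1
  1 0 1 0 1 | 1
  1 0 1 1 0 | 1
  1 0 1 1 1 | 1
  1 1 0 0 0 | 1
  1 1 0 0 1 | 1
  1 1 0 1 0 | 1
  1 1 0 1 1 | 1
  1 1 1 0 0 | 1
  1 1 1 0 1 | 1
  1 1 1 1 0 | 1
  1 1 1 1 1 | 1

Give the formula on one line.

  ~b = 11111111000000001111111100000000
  ~c = 11110000111100001111000011110000
  (~b | ~c) = 11111111111100001111111111110000
  ~a = 11111111111111110000000000000000
  (~a | e) = 11111111111111110101010101010101
  ((~a | e) & c) = 00001111000011110000010100000101
  (a | ((~a | e) & c)) = 00001111000011111111111111111111
  (~c | a) = 11110000111100001111111111111111
  ((~c | a) | e) = 11110101111101011111111111111111
  ((a | ((~a | e) & c)) & ((~c | a) | e)) = 00000101000001011111111111111111
  ((~b | ~c) | ((a | ((~a | e) & c)) & ((~c | a) | e))) = 11111111111101011111111111111111

((~b | ~c) | ((a | ((~a | e) & c)) & ((~c | a) | e)))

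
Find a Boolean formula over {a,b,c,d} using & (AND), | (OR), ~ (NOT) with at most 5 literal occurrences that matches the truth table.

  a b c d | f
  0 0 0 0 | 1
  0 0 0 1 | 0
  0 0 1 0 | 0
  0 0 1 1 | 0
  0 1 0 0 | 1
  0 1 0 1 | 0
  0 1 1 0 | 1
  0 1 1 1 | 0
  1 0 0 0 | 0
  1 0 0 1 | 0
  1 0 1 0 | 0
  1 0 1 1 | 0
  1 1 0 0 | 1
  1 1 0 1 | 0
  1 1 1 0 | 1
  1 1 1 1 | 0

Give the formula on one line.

  ~a = 1111111100000000
  ~c = 1100110011001100
  (~a & ~c) = 1100110000000000
  ~d = 1010101010101010
  ((~a & ~c) & ~d) = 1000100000000000
  (b & ~d) = 0000101000001010
  (((~a & ~c) & ~d) | (b & ~d)) = 1000101000001010

(((~a & ~c) & ~d) | (b & ~d))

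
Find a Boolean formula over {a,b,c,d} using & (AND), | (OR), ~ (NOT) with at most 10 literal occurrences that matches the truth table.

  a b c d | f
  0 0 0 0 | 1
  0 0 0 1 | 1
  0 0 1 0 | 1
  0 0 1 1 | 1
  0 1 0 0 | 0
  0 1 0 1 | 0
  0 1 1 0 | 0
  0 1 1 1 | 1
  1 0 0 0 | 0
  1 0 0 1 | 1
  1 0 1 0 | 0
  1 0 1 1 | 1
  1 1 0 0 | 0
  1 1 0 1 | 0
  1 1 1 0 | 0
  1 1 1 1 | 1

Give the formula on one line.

((((~a | d) | (b | ~a)) & ~b) | ((d & b) & (c | ~d)))

  ~a = 1111111100000000
  (~a | d) = 1111111101010101
  (b | ~a) = 1111111100001111
  ((~a | d) | (b | ~a)) = 1111111101011111
  ~b = 1111000011110000
  (((~a | d) | (b | ~a)) & ~b) = 1111000001010000
  (d & b) = 0000010100000101
  ~d = 1010101010101010
  (c | ~d) = 1011101110111011
  ((d & b) & (c | ~d)) = 0000000100000001
  ((((~a | d) | (b | ~a)) & ~b) | ((d & b) & (c | ~d))) = 1111000101010001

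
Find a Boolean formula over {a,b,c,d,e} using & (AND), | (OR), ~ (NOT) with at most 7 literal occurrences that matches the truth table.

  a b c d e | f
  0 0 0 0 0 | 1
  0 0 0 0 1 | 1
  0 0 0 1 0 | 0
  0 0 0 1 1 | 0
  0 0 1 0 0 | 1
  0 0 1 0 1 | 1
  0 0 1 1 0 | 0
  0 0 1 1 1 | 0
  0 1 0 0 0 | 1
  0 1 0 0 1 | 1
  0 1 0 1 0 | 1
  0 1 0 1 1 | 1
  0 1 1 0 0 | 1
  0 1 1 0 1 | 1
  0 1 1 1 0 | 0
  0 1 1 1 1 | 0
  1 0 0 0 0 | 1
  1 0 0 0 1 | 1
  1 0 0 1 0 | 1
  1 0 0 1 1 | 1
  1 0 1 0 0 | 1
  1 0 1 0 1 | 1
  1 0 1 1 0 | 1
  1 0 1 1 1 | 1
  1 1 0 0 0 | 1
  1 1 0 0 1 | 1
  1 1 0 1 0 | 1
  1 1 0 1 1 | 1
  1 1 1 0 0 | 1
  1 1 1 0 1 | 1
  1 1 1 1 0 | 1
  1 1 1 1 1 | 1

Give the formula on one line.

((a | ~d) | (b & ~c))

  ~d = 11001100110011001100110011001100
  (a | ~d) = 11001100110011001111111111111111
  ~c = 11110000111100001111000011110000
  (b & ~c) = 00000000111100000000000011110000
  ((a | ~d) | (b & ~c)) = 11001100111111001111111111111111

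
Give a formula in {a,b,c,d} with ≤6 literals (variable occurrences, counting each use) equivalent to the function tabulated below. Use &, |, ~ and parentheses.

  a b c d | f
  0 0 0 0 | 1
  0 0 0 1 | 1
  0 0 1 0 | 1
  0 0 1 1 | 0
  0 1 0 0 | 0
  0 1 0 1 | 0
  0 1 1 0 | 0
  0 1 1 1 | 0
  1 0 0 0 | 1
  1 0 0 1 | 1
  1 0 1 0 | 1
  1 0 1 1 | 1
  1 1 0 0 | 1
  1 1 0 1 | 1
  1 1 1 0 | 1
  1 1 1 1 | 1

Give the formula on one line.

(a | ((~c | ~d) & ~b))

  ~c = 1100110011001100
  ~d = 1010101010101010
  (~c | ~d) = 1110111011101110
  ~b = 1111000011110000
  ((~c | ~d) & ~b) = 1110000011100000
  (a | ((~c | ~d) & ~b)) = 1110000011111111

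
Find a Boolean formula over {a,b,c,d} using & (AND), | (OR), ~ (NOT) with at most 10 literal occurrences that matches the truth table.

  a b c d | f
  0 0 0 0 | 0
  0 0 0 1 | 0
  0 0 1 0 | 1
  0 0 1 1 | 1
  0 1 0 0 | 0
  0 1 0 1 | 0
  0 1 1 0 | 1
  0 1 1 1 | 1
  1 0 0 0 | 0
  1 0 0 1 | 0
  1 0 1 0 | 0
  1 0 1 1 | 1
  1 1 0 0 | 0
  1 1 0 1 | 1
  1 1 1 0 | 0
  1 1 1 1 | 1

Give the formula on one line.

((c & ~a) | ((d & (c | b)) & (a & (b | d))))

  ~a = 1111111100000000
  (c & ~a) = 0011001100000000
  (c | b) = 0011111100111111
  (d & (c | b)) = 0001010100010101
  (b | d) = 0101111101011111
  (a & (b | d)) = 0000000001011111
  ((d & (c | b)) & (a & (b | d))) = 0000000000010101
  ((c & ~a) | ((d & (c | b)) & (a & (b | d)))) = 0011001100010101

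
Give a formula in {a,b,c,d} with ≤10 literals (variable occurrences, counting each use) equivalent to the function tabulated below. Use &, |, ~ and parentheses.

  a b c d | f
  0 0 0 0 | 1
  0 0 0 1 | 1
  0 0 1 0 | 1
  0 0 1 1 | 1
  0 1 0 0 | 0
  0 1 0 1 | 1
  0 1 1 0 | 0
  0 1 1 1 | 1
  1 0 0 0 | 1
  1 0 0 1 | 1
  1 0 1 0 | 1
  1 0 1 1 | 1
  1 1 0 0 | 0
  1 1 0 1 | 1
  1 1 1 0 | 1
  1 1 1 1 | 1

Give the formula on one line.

  (b & c) = 0000001100000011
  (a & (b & c)) = 0000000000000011
  ~c = 1100110011001100
  (b | ~c) = 1100111111001111
  (d & (b | ~c)) = 0100010101000101
  ~b = 1111000011110000
  ((d & (b | ~c)) | ~b) = 1111010111110101
  ((a & (b & c)) | ((d & (b | ~c)) | ~b)) = 1111010111110111

((a & (b & c)) | ((d & (b | ~c)) | ~b))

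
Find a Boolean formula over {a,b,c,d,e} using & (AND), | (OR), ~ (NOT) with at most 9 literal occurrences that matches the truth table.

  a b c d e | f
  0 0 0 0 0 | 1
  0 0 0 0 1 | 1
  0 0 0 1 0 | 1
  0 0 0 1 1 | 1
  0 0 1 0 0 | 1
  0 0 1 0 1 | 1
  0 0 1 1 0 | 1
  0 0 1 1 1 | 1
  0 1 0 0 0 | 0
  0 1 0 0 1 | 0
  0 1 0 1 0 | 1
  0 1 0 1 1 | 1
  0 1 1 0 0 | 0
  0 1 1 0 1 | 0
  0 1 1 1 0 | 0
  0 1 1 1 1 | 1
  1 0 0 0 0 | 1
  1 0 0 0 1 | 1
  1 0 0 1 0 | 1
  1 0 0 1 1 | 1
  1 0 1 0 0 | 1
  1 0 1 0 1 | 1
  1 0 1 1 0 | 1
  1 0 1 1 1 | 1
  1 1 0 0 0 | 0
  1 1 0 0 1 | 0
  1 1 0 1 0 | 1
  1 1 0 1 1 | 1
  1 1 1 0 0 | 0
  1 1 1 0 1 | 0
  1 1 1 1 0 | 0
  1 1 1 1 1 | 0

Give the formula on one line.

  ~c = 11110000111100001111000011110000
  (d & ~c) = 00110000001100000011000000110000
  ~b = 11111111000000001111111100000000
  ~a = 11111111111111110000000000000000
  (~a & d) = 00110011001100110000000000000000
  ((~a & d) & e) = 00010001000100010000000000000000
  (~b | ((~a & d) & e)) = 11111111000100011111111100000000
  ((d & ~c) | (~b | ((~a & d) & e))) = 11111111001100011111111100110000

((d & ~c) | (~b | ((~a & d) & e)))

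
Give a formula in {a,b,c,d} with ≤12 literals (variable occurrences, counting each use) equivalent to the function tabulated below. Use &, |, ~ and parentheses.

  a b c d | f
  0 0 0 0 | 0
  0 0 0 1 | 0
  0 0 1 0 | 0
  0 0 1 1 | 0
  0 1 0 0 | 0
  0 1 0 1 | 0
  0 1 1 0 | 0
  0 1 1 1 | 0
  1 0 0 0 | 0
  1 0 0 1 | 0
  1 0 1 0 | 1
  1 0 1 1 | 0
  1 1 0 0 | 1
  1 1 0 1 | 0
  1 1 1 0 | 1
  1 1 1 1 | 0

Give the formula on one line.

(((((b | d) & (~d | ~a)) & a) | (a & c)) & (~c | ~d))

  (b | d) = 0101111101011111
  ~d = 1010101010101010
  ~a = 1111111100000000
  (~d | ~a) = 1111111110101010
  ((b | d) & (~d | ~a)) = 0101111100001010
  (((b | d) & (~d | ~a)) & a) = 0000000000001010
  (a & c) = 0000000000110011
  ((((b | d) & (~d | ~a)) & a) | (a & c)) = 0000000000111011
  ~c = 1100110011001100
  (~c | ~d) = 1110111011101110
  (((((b | d) & (~d | ~a)) & a) | (a & c)) & (~c | ~d)) = 0000000000101010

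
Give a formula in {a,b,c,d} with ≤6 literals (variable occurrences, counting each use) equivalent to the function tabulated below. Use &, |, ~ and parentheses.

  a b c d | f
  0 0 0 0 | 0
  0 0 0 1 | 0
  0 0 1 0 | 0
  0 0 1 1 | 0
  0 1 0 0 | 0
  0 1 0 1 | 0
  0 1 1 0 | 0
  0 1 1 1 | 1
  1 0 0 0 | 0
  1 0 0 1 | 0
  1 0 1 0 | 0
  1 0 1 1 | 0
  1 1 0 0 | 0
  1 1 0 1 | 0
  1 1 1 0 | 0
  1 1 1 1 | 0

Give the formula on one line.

  ~a = 1111111100000000
  (d & ~a) = 0101010100000000
  ((d & ~a) & b) = 0000010100000000
  (c & ((d & ~a) & b)) = 0000000100000000

(c & ((d & ~a) & b))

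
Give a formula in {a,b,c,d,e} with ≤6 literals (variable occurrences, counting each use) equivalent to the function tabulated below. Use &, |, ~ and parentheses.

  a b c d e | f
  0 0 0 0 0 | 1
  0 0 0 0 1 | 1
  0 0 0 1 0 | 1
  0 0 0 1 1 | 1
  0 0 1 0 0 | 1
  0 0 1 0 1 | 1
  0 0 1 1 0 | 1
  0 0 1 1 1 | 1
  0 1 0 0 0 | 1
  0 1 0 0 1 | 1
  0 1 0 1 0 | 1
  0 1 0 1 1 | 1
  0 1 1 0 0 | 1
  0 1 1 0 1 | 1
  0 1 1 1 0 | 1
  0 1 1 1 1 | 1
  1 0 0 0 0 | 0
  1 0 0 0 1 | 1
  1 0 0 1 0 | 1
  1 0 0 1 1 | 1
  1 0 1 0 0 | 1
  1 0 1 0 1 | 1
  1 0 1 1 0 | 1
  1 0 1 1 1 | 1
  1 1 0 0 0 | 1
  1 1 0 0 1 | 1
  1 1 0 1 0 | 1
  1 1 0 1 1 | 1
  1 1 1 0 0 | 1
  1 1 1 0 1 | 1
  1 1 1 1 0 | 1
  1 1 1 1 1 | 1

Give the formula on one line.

  ~a = 11111111111111110000000000000000
  ~b = 11111111000000001111111100000000
  (~b & e) = 01010101000000000101010100000000
  (c | (~b & e)) = 01011111000011110101111100001111
  (~a | (c | (~b & e))) = 11111111111111110101111100001111
  ((~a | (c | (~b & e))) | b) = 11111111111111110101111111111111
  (d | ((~a | (c | (~b & e))) | b)) = 11111111111111110111111111111111

(d | ((~a | (c | (~b & e))) | b))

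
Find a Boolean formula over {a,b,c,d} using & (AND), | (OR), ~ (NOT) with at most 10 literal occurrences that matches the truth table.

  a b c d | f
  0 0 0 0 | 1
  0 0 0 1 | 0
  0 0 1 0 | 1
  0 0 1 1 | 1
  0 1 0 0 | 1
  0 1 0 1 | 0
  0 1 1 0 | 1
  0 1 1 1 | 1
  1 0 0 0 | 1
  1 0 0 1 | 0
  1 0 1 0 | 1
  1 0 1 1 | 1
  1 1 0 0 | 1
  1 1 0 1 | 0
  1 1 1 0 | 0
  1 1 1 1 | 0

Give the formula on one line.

  ~d = 1010101010101010
  (~d | c) = 1011101110111011
  ~c = 1100110011001100
  ~b = 1111000011110000
  (~c | ~b) = 1111110011111100
  ~a = 1111111100000000
  (c & ~a) = 0011001100000000
  (~b | (c & ~a)) = 1111001111110000
  ((~c | ~b) | (~b | (c & ~a))) = 1111111111111100
  ((~d | c) & ((~c | ~b) | (~b | (c & ~a)))) = 1011101110111000

((~d | c) & ((~c | ~b) | (~b | (c & ~a))))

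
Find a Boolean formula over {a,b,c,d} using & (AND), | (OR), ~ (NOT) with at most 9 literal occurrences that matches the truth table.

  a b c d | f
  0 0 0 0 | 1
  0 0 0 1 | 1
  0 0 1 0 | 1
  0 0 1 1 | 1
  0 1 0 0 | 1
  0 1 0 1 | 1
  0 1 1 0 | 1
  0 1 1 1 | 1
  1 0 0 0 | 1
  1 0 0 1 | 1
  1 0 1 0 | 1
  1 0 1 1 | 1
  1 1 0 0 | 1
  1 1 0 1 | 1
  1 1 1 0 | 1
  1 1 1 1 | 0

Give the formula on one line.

((~d | ((~c & (a | ~d)) | ~a)) | ~b)

  ~d = 1010101010101010
  ~c = 1100110011001100
  (a | ~d) = 1010101011111111
  (~c & (a | ~d)) = 1000100011001100
  ~a = 1111111100000000
  ((~c & (a | ~d)) | ~a) = 1111111111001100
  (~d | ((~c & (a | ~d)) | ~a)) = 1111111111101110
  ~b = 1111000011110000
  ((~d | ((~c & (a | ~d)) | ~a)) | ~b) = 1111111111111110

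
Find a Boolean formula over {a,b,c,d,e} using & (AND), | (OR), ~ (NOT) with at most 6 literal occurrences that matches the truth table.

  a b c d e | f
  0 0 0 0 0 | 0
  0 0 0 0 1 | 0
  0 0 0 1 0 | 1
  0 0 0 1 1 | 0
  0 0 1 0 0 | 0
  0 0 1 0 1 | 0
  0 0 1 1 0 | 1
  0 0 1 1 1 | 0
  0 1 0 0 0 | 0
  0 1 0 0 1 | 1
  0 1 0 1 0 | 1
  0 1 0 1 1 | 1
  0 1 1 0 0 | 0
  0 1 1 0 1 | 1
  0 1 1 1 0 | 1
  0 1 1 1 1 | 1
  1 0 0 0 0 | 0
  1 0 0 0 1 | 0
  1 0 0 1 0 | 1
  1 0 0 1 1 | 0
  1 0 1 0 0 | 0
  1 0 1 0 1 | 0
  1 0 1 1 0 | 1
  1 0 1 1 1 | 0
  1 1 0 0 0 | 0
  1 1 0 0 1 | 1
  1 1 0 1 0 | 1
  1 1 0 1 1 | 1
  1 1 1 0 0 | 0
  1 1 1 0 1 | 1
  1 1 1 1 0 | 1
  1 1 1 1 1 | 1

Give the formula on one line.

  ~e = 10101010101010101010101010101010
  (b | ~e) = 10101010111111111010101011111111
  (e | d) = 01110111011101110111011101110111
  ((b | ~e) & (e | d)) = 00100010011101110010001001110111

((b | ~e) & (e | d))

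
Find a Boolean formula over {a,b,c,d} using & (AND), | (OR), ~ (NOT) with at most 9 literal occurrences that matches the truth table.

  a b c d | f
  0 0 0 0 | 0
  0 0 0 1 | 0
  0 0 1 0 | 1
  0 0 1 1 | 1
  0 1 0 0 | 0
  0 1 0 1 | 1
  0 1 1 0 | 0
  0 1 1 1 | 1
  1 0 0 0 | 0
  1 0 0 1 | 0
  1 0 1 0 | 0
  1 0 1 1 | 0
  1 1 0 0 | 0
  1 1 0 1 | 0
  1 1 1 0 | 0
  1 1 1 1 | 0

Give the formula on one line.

((~a & ((~a | c) & (~b | d))) & (b | c))

  ~a = 1111111100000000
  (~a | c) = 1111111100110011
  ~b = 1111000011110000
  (~b | d) = 1111010111110101
  ((~a | c) & (~b | d)) = 1111010100110001
  (~a & ((~a | c) & (~b | d))) = 1111010100000000
  (b | c) = 0011111100111111
  ((~a & ((~a | c) & (~b | d))) & (b | c)) = 0011010100000000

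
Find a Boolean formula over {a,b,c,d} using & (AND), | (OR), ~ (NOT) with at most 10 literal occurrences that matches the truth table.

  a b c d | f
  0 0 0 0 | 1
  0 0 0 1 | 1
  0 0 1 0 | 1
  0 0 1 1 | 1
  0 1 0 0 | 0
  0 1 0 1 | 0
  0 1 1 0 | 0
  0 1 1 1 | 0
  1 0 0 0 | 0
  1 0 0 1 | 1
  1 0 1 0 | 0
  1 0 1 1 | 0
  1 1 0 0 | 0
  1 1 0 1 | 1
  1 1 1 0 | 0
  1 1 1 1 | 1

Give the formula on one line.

((((d & ~c) | (b & (d | ~b))) | ~a) & (a | ~b))

  ~c = 1100110011001100
  (d & ~c) = 0100010001000100
  ~b = 1111000011110000
  (d | ~b) = 1111010111110101
  (b & (d | ~b)) = 0000010100000101
  ((d & ~c) | (b & (d | ~b))) = 0100010101000101
  ~a = 1111111100000000
  (((d & ~c) | (b & (d | ~b))) | ~a) = 1111111101000101
  (a | ~b) = 1111000011111111
  ((((d & ~c) | (b & (d | ~b))) | ~a) & (a | ~b)) = 1111000001000101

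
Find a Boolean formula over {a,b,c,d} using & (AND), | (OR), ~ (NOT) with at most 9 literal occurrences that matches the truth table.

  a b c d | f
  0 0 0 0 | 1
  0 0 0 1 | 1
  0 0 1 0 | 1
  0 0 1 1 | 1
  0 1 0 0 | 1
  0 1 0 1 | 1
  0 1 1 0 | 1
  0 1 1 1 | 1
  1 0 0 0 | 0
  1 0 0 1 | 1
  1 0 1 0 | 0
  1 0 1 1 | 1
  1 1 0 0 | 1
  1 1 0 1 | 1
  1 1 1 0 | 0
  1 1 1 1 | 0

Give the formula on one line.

  (a & d) = 0000000001010101
  ~b = 1111000011110000
  ((a & d) & ~b) = 0000000001010000
  ~c = 1100110011001100
  (~c | ~b) = 1111110011111100
  (b & (~c | ~b)) = 0000110000001100
  ~a = 1111111100000000
  ((b & (~c | ~b)) | ~a) = 1111111100001100
  (((a & d) & ~b) | ((b & (~c | ~b)) | ~a)) = 1111111101011100

(((a & d) & ~b) | ((b & (~c | ~b)) | ~a))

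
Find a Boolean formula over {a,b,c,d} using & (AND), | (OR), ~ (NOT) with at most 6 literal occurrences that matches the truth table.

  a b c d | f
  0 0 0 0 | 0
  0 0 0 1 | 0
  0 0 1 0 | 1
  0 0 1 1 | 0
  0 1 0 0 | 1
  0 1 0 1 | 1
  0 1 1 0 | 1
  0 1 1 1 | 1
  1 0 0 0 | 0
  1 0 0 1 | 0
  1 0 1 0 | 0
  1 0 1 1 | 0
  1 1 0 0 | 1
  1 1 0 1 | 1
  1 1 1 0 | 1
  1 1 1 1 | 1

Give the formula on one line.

((~a | b) & ((~d & (c | a)) | b))

  ~a = 1111111100000000
  (~a | b) = 1111111100001111
  ~d = 1010101010101010
  (c | a) = 0011001111111111
  (~d & (c | a)) = 0010001010101010
  ((~d & (c | a)) | b) = 0010111110101111
  ((~a | b) & ((~d & (c | a)) | b)) = 0010111100001111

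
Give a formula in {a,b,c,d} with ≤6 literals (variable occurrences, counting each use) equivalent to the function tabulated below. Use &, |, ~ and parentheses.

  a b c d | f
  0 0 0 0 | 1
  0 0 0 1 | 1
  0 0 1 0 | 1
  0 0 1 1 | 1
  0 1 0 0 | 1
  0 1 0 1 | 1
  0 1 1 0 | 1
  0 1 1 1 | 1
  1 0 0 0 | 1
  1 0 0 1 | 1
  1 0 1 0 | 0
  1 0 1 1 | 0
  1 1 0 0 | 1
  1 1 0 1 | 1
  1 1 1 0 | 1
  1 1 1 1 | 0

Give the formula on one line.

((~c | (~d & b)) | ~a)

  ~c = 1100110011001100
  ~d = 1010101010101010
  (~d & b) = 0000101000001010
  (~c | (~d & b)) = 1100111011001110
  ~a = 1111111100000000
  ((~c | (~d & b)) | ~a) = 1111111111001110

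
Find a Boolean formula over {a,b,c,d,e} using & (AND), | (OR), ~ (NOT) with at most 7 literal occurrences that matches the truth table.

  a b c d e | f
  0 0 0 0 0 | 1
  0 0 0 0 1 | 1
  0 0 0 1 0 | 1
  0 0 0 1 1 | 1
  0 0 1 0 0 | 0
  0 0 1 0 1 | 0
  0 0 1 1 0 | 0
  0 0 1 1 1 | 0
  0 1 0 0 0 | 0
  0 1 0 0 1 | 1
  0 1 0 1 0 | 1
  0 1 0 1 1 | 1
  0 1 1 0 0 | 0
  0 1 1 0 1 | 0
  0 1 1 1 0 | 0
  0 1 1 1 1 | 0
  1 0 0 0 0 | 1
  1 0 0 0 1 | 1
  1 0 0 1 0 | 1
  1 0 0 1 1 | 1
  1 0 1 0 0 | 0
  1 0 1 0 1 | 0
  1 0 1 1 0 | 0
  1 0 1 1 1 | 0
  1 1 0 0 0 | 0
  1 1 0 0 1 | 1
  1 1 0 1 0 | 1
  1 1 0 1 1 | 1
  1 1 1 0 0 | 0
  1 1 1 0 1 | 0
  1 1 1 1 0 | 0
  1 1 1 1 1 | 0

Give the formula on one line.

(((d | ~b) | e) & ~c)

  ~b = 11111111000000001111111100000000
  (d | ~b) = 11111111001100111111111100110011
  ((d | ~b) | e) = 11111111011101111111111101110111
  ~c = 11110000111100001111000011110000
  (((d | ~b) | e) & ~c) = 11110000011100001111000001110000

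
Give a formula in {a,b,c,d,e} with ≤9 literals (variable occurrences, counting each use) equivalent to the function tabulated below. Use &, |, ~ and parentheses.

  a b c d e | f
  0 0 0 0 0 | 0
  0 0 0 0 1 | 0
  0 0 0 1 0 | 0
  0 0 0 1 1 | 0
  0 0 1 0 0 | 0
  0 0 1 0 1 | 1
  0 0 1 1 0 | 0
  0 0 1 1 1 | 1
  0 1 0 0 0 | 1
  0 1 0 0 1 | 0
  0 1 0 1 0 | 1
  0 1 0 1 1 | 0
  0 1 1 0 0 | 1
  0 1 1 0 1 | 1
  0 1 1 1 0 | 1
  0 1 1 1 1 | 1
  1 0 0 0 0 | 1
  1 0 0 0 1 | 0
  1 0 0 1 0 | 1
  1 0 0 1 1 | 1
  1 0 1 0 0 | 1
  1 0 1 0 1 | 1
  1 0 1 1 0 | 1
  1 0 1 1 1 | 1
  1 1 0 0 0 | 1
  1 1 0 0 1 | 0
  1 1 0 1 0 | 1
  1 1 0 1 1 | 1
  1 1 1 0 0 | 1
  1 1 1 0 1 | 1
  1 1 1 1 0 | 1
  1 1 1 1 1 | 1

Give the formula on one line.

((a | (b | e)) & ((c | (d & (a | c))) | (~e & ~c)))

  (b | e) = 01010101111111110101010111111111
  (a | (b | e)) = 01010101111111111111111111111111
  (a | c) = 00001111000011111111111111111111
  (d & (a | c)) = 00000011000000110011001100110011
  (c | (d & (a | c))) = 00001111000011110011111100111111
  ~e = 10101010101010101010101010101010
  ~c = 11110000111100001111000011110000
  (~e & ~c) = 10100000101000001010000010100000
  ((c | (d & (a | c))) | (~e & ~c)) = 10101111101011111011111110111111
  ((a | (b | e)) & ((c | (d & (a | c))) | (~e & ~c))) = 00000101101011111011111110111111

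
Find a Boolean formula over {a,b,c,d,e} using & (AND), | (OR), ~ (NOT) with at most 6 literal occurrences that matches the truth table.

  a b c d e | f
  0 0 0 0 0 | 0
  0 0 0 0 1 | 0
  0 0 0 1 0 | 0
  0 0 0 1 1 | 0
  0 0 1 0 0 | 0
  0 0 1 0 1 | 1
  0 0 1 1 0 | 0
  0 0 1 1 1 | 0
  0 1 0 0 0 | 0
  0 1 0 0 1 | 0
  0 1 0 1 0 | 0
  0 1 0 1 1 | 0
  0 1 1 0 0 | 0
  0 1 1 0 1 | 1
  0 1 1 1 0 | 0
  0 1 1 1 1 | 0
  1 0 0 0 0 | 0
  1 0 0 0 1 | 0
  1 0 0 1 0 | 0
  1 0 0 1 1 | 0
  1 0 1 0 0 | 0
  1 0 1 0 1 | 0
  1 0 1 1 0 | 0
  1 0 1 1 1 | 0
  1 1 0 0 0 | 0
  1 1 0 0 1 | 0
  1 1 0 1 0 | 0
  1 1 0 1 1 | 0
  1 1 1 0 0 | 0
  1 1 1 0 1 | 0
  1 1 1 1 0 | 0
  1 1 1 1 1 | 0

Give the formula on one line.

((c & (~a & ~d)) & ((c | b) & e))

  ~a = 11111111111111110000000000000000
  ~d = 11001100110011001100110011001100
  (~a & ~d) = 11001100110011000000000000000000
  (c & (~a & ~d)) = 00001100000011000000000000000000
  (c | b) = 00001111111111110000111111111111
  ((c | b) & e) = 00000101010101010000010101010101
  ((c & (~a & ~d)) & ((c | b) & e)) = 00000100000001000000000000000000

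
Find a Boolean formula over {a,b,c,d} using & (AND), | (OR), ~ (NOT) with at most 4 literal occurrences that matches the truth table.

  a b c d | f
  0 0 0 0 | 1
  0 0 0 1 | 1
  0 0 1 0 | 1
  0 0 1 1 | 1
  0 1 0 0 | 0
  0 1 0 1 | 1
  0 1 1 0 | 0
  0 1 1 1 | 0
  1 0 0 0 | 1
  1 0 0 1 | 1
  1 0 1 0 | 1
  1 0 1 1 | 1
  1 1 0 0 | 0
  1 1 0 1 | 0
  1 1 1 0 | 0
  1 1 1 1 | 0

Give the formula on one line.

((~a & (d & ~c)) | ~b)

  ~a = 1111111100000000
  ~c = 1100110011001100
  (d & ~c) = 0100010001000100
  (~a & (d & ~c)) = 0100010000000000
  ~b = 1111000011110000
  ((~a & (d & ~c)) | ~b) = 1111010011110000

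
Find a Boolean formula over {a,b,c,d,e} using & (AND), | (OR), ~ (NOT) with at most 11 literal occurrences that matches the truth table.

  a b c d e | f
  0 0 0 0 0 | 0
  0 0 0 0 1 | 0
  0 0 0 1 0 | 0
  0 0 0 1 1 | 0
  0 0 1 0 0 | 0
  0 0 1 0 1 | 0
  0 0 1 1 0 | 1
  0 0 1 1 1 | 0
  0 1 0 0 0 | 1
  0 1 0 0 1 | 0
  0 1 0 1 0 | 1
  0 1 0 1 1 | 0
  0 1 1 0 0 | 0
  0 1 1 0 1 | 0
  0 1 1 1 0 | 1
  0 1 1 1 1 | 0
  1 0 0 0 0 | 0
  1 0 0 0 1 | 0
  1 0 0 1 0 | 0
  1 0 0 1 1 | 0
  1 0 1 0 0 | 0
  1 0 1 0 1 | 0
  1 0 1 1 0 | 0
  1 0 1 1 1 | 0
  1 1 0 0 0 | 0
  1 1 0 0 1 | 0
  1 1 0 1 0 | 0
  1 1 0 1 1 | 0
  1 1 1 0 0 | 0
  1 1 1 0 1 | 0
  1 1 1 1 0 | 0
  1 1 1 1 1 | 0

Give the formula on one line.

  (c | b) = 00001111111111110000111111111111
  ~e = 10101010101010101010101010101010
  ~a = 11111111111111110000000000000000
  (e | ~a) = 11111111111111110101010101010101
  (~e & (e | ~a)) = 10101010101010100000000000000000
  ~c = 11110000111100001111000011110000
  (~a & d) = 00110011001100110000000000000000
  (~c | (~a & d)) = 11110011111100111111000011110000
  (e | (~c | (~a & d))) = 11110111111101111111010111110101
  ((~e & (e | ~a)) & (e | (~c | (~a & d)))) = 10100010101000100000000000000000
  ((c | b) & ((~e & (e | ~a)) & (e | (~c | (~a & d))))) = 00000010101000100000000000000000

((c | b) & ((~e & (e | ~a)) & (e | (~c | (~a & d)))))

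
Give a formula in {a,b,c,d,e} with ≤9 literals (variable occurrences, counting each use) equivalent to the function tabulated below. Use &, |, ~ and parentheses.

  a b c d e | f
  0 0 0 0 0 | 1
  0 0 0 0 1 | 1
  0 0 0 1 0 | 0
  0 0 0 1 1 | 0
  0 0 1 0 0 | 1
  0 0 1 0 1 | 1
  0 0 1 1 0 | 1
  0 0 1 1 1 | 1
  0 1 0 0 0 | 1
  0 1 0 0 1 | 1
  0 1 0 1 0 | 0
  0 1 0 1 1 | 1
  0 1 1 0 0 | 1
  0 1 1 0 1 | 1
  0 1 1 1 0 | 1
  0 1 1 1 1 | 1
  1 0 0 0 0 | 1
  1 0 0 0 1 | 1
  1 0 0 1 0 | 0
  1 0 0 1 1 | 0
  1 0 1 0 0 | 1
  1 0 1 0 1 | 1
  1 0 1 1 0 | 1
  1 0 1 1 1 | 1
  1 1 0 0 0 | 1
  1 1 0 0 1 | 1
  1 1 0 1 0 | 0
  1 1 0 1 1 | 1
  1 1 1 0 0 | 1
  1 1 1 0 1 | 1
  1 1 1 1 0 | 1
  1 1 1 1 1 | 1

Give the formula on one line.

  (d & e) = 00010001000100010001000100010001
  (c | (d & e)) = 00011111000111110001111100011111
  (e & b) = 00000000010101010000000001010101
  ((c | (d & e)) & (e & b)) = 00000000000101010000000000010101
  ~d = 11001100110011001100110011001100
  (~d | c) = 11001111110011111100111111001111
  (((c | (d & e)) & (e & b)) | (~d | c)) = 11001111110111111100111111011111

(((c | (d & e)) & (e & b)) | (~d | c))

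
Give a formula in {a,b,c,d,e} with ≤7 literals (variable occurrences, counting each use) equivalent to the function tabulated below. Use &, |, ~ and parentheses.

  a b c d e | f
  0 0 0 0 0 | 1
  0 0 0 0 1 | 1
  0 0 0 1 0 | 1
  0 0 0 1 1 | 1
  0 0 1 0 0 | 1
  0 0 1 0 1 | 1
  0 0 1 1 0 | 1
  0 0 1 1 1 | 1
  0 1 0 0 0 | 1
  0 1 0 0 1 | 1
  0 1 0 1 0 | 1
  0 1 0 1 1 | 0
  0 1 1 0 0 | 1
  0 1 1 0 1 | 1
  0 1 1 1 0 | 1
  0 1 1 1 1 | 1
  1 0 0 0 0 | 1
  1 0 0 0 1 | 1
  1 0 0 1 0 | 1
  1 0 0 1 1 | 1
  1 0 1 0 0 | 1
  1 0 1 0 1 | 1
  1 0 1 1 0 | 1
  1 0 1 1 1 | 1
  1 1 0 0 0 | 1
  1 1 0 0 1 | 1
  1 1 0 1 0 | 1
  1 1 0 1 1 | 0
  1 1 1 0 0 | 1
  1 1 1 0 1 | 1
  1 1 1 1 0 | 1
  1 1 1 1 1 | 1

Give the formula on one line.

  ~a = 11111111111111110000000000000000
  (~a | d) = 11111111111111110011001100110011
  ((~a | d) & c) = 00001111000011110000001100000011
  ~b = 11111111000000001111111100000000
  ~e = 10101010101010101010101010101010
  (~b | ~e) = 11111111101010101111111110101010
  ~d = 11001100110011001100110011001100
  ((~b | ~e) | ~d) = 11111111111011101111111111101110
  (((~a | d) & c) | ((~b | ~e) | ~d)) = 11111111111011111111111111101111

(((~a | d) & c) | ((~b | ~e) | ~d))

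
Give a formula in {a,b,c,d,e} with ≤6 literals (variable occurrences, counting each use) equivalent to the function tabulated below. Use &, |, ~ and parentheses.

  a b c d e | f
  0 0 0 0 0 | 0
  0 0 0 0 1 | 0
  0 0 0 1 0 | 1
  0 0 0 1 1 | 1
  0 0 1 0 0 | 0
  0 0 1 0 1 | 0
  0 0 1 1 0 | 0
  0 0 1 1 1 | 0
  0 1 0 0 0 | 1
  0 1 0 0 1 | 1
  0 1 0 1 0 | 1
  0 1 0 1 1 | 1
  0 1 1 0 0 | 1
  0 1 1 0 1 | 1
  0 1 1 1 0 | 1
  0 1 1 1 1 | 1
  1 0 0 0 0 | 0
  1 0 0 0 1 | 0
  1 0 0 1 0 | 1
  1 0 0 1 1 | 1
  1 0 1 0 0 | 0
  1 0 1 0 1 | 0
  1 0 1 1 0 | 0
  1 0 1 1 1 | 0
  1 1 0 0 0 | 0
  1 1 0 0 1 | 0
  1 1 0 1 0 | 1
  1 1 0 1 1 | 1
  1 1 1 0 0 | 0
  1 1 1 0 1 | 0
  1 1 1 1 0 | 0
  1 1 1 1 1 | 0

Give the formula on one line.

((~c & d) | (~a & b))

  ~c = 11110000111100001111000011110000
  (~c & d) = 00110000001100000011000000110000
  ~a = 11111111111111110000000000000000
  (~a & b) = 00000000111111110000000000000000
  ((~c & d) | (~a & b)) = 00110000111111110011000000110000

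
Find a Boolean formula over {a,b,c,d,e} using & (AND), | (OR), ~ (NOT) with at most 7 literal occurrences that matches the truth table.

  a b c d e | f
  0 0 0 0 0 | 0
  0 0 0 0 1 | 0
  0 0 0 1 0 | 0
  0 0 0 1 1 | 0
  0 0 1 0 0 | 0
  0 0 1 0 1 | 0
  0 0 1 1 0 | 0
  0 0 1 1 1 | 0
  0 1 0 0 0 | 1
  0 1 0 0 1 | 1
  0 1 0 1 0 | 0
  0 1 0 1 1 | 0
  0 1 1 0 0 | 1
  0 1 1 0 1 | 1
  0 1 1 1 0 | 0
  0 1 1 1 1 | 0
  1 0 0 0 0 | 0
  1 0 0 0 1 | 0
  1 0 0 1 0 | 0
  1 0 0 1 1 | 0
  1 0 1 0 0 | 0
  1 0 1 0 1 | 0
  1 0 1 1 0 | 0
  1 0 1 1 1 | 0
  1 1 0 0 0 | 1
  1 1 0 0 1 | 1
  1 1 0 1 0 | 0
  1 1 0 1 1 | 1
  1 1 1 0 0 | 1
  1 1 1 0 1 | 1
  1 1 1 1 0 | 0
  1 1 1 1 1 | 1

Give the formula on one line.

(((b & ~d) | ((~c & ~d) | (a & e))) & b)

  ~d = 11001100110011001100110011001100
  (b & ~d) = 00000000110011000000000011001100
  ~c = 11110000111100001111000011110000
  (~c & ~d) = 11000000110000001100000011000000
  (a & e) = 00000000000000000101010101010101
  ((~c & ~d) | (a & e)) = 11000000110000001101010111010101
  ((b & ~d) | ((~c & ~d) | (a & e))) = 11000000110011001101010111011101
  (((b & ~d) | ((~c & ~d) | (a & e))) & b) = 00000000110011000000000011011101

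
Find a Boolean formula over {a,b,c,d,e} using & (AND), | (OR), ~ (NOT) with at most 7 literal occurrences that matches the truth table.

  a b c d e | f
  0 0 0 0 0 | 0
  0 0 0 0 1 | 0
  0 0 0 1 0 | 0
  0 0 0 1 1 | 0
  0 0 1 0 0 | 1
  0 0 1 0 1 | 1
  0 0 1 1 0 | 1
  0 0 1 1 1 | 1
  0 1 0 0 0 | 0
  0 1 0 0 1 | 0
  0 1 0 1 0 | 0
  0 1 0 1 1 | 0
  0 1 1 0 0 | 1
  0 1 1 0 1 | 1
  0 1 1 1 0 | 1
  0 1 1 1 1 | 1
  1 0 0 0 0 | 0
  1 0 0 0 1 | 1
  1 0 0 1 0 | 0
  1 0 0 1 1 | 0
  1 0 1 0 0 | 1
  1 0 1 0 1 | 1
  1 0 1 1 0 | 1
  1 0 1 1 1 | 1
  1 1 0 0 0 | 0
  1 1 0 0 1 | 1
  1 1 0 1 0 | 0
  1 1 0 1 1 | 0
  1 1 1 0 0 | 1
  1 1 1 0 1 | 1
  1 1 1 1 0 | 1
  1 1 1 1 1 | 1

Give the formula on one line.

(((~d & e) & a) | c)

  ~d = 11001100110011001100110011001100
  (~d & e) = 01000100010001000100010001000100
  ((~d & e) & a) = 00000000000000000100010001000100
  (((~d & e) & a) | c) = 00001111000011110100111101001111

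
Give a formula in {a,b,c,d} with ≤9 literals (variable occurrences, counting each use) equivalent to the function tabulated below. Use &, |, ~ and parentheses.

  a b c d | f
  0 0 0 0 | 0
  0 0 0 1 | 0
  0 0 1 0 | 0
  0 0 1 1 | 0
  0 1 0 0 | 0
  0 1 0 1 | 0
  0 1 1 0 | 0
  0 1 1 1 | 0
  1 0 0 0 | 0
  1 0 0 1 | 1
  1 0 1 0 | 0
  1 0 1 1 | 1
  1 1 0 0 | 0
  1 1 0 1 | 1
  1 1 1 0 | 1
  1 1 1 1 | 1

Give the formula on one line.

  (c & b) = 0000001100000011
  (b & d) = 0000010100000101
  ((c & b) | (b & d)) = 0000011100000111
  ~a = 1111111100000000
  (((c & b) | (b & d)) | ~a) = 1111111100000111
  (d | (((c & b) | (b & d)) | ~a)) = 1111111101010111
  ((d | (((c & b) | (b & d)) | ~a)) & a) = 0000000001010111

((d | (((c & b) | (b & d)) | ~a)) & a)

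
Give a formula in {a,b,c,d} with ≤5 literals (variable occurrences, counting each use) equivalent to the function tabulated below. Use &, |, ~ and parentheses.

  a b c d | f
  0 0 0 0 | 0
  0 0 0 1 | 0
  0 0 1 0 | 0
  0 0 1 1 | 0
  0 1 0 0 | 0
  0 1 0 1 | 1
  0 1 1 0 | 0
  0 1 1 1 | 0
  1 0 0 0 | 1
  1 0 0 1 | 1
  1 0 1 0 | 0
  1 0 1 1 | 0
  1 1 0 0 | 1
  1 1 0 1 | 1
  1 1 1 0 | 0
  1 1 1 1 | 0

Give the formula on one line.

(~c & (c | ((d & b) | a)))

  ~c = 1100110011001100
  (d & b) = 0000010100000101
  ((d & b) | a) = 0000010111111111
  (c | ((d & b) | a)) = 0011011111111111
  (~c & (c | ((d & b) | a))) = 0000010011001100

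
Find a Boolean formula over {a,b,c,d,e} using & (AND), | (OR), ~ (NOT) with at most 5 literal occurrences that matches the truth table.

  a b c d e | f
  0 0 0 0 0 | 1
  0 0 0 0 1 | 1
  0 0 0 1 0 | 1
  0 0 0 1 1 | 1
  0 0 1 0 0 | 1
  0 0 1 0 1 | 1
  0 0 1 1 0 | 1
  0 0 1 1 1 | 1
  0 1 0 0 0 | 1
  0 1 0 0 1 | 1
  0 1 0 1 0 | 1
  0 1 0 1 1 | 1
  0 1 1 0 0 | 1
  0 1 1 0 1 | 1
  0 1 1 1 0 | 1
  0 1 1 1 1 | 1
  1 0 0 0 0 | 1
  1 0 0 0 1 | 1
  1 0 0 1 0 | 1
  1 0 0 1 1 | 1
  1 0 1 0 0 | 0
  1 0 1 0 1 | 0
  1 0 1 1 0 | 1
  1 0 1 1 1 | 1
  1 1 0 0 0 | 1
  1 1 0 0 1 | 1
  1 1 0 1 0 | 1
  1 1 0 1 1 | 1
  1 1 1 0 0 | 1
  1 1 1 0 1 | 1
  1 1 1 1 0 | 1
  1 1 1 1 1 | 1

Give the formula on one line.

((~a | (d | ~c)) | b)

  ~a = 11111111111111110000000000000000
  ~c = 11110000111100001111000011110000
  (d | ~c) = 11110011111100111111001111110011
  (~a | (d | ~c)) = 11111111111111111111001111110011
  ((~a | (d | ~c)) | b) = 11111111111111111111001111111111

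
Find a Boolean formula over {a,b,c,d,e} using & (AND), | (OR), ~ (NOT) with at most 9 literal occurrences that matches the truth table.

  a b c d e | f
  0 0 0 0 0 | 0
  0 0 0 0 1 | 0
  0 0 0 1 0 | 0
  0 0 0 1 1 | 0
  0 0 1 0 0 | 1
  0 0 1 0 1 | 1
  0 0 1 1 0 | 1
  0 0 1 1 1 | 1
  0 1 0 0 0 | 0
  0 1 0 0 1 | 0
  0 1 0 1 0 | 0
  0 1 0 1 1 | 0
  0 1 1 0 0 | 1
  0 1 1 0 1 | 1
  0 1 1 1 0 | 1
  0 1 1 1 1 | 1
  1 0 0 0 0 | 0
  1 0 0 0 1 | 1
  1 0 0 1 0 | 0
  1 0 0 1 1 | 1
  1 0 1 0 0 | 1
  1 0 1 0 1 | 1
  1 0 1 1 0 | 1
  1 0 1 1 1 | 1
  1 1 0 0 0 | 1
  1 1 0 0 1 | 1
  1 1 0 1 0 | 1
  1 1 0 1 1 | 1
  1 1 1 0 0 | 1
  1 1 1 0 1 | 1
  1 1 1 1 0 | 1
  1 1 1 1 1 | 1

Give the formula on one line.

(c | ((b | (~b & (a & e))) & ((a | ~b) & (a | d))))

  ~b = 11111111000000001111111100000000
  (a & e) = 00000000000000000101010101010101
  (~b & (a & e)) = 00000000000000000101010100000000
  (b | (~b & (a & e))) = 00000000111111110101010111111111
  (a | ~b) = 11111111000000001111111111111111
  (a | d) = 00110011001100111111111111111111
  ((a | ~b) & (a | d)) = 00110011000000001111111111111111
  ((b | (~b & (a & e))) & ((a | ~b) & (a | d))) = 00000000000000000101010111111111
  (c | ((b | (~b & (a & e))) & ((a | ~b) & (a | d)))) = 00001111000011110101111111111111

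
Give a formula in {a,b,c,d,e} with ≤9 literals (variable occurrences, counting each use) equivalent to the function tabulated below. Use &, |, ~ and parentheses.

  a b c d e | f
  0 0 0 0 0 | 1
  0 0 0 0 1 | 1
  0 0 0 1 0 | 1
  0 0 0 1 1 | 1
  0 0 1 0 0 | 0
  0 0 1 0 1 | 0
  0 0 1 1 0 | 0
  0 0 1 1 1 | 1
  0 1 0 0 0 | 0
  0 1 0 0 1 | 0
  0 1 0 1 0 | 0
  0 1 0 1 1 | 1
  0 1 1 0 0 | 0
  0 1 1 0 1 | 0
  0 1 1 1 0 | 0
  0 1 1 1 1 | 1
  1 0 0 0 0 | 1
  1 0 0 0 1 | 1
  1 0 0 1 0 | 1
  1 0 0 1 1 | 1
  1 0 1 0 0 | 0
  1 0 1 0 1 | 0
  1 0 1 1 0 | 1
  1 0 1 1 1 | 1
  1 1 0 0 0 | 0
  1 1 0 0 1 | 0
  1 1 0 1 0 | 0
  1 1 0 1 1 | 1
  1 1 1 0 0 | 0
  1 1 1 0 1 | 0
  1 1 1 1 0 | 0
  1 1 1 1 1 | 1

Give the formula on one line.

  ~b = 11111111000000001111111100000000
  ~c = 11110000111100001111000011110000
  (~b & ~c) = 11110000000000001111000000000000
  ~a = 11111111111111110000000000000000
  (~c | ~a) = 11111111111111111111000011110000
  ((~c | ~a) | b) = 11111111111111111111000011111111
  (((~c | ~a) | b) & e) = 01010101010101010101000001010101
  (~b & a) = 00000000000000001111111100000000
  ((((~c | ~a) | b) & e) | (~b & a)) = 01010101010101011111111101010101
  (((((~c | ~a) | b) & e) | (~b & a)) & d) = 00010001000100010011001100010001
  ((~b & ~c) | (((((~c | ~a) | b) & e) | (~b & a)) & d)) = 11110001000100011111001100010001

((~b & ~c) | (((((~c | ~a) | b) & e) | (~b & a)) & d))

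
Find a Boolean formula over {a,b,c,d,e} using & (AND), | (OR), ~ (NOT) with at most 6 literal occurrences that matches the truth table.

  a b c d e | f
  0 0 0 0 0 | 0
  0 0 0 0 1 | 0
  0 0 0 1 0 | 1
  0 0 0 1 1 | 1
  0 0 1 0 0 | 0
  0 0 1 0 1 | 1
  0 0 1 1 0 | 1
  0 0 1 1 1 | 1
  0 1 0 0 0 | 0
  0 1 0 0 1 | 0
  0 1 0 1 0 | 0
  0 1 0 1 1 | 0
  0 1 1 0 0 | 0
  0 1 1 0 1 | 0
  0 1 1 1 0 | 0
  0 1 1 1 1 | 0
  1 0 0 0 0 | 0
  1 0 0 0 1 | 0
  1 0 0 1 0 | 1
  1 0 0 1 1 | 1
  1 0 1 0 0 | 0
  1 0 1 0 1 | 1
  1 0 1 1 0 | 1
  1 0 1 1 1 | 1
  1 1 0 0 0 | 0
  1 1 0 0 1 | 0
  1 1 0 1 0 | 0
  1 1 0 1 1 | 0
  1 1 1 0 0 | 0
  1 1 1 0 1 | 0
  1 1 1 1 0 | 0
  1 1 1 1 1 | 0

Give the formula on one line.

  (e | b) = 01010101111111110101010111111111
  (d | (e | b)) = 01110111111111110111011111111111
  ~b = 11111111000000001111111100000000
  ((d | (e | b)) & ~b) = 01110111000000000111011100000000
  (c | d) = 00111111001111110011111100111111
  (((d | (e | b)) & ~b) & (c | d)) = 00110111000000000011011100000000

(((d | (e | b)) & ~b) & (c | d))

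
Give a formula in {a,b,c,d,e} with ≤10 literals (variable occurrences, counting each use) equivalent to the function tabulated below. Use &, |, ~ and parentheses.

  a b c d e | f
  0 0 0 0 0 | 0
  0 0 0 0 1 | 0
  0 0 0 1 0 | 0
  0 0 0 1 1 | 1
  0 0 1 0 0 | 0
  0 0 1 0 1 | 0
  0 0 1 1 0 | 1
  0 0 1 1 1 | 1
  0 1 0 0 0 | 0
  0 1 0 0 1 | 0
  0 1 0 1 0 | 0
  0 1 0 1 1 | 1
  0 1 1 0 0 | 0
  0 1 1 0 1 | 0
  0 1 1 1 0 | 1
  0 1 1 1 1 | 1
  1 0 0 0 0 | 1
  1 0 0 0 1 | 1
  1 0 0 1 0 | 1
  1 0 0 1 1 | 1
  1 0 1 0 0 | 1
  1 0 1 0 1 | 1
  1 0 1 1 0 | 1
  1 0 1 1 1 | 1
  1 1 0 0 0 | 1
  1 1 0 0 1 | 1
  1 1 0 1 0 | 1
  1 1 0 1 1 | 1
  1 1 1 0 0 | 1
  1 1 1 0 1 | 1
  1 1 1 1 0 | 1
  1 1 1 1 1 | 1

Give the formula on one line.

((d | a) & ((~d | (a | c)) | (e | (a & b))))

  (d | a) = 00110011001100111111111111111111
  ~d = 11001100110011001100110011001100
  (a | c) = 00001111000011111111111111111111
  (~d | (a | c)) = 11001111110011111111111111111111
  (a & b) = 00000000000000000000000011111111
  (e | (a & b)) = 01010101010101010101010111111111
  ((~d | (a | c)) | (e | (a & b))) = 11011111110111111111111111111111
  ((d | a) & ((~d | (a | c)) | (e | (a & b)))) = 00010011000100111111111111111111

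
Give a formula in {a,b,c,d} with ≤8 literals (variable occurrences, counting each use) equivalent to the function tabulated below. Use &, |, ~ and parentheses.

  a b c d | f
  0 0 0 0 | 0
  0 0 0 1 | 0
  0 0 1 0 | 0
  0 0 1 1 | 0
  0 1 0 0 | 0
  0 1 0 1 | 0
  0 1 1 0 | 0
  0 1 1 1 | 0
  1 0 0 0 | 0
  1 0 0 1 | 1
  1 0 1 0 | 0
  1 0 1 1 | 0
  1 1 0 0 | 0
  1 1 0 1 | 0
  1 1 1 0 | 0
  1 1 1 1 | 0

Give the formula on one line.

(((c & ~b) | (d | ~a)) & ((a & ~c) & ~b))

  ~b = 1111000011110000
  (c & ~b) = 0011000000110000
  ~a = 1111111100000000
  (d | ~a) = 1111111101010101
  ((c & ~b) | (d | ~a)) = 1111111101110101
  ~c = 1100110011001100
  (a & ~c) = 0000000011001100
  ((a & ~c) & ~b) = 0000000011000000
  (((c & ~b) | (d | ~a)) & ((a & ~c) & ~b)) = 0000000001000000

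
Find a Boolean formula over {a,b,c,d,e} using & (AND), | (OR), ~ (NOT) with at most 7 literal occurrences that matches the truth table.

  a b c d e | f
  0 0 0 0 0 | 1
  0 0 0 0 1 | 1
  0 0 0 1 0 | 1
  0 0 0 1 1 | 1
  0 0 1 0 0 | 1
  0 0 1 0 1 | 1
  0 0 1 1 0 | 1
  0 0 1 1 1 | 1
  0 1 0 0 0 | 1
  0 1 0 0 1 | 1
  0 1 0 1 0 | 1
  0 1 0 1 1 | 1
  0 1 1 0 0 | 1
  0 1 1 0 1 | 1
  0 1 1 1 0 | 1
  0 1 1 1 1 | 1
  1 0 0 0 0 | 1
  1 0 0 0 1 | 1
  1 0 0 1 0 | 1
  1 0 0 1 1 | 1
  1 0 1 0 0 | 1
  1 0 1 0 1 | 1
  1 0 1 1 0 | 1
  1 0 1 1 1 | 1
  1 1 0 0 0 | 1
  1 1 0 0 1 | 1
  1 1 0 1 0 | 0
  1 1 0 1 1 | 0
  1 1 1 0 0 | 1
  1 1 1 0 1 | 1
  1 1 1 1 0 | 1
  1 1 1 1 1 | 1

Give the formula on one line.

(((c | ~d) | (~a & d)) | ~b)

  ~d = 11001100110011001100110011001100
  (c | ~d) = 11001111110011111100111111001111
  ~a = 11111111111111110000000000000000
  (~a & d) = 00110011001100110000000000000000
  ((c | ~d) | (~a & d)) = 11111111111111111100111111001111
  ~b = 11111111000000001111111100000000
  (((c | ~d) | (~a & d)) | ~b) = 11111111111111111111111111001111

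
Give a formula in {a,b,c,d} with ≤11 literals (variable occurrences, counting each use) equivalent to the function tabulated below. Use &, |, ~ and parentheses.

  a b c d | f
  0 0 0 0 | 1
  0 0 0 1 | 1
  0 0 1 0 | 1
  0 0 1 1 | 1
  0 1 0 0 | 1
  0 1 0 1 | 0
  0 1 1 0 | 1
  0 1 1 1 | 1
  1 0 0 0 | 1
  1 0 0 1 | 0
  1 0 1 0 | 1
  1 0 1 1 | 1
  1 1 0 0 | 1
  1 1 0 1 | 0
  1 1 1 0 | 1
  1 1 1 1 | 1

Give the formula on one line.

  ~d = 1010101010101010
  (~d | c) = 1011101110111011
  ~a = 1111111100000000
  ~b = 1111000011110000
  (d & ~b) = 0101000001010000
  (~a & (d & ~b)) = 0101000000000000
  (c & ~b) = 0011000000110000
  ((~a & (d & ~b)) | (c & ~b)) = 0111000000110000
  (d & c) = 0001000100010001
  (((~a & (d & ~b)) | (c & ~b)) | (d & c)) = 0111000100110001
  ((~d | c) | (((~a & (d & ~b)) | (c & ~b)) | (d & c))) = 1111101110111011

((~d | c) | (((~a & (d & ~b)) | (c & ~b)) | (d & c)))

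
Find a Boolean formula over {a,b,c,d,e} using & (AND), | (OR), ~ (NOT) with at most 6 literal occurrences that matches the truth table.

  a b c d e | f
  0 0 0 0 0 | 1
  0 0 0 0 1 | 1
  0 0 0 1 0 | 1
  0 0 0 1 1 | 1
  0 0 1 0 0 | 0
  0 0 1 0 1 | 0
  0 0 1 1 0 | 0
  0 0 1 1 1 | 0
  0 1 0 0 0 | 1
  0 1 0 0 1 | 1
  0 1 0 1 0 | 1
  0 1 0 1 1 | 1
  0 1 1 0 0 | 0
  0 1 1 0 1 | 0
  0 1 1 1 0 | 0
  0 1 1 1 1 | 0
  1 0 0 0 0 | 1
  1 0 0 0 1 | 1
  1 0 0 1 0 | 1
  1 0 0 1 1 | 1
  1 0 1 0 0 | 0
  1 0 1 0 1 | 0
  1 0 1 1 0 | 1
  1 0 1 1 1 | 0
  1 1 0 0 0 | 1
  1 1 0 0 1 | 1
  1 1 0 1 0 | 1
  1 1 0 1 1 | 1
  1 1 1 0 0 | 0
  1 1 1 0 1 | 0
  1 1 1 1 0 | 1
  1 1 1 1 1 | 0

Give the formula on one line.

  ~c = 11110000111100001111000011110000
  ~e = 10101010101010101010101010101010
  (~c | ~e) = 11111010111110101111101011111010
  ((~c | ~e) & a) = 00000000000000001111101011111010
  (d & ((~c | ~e) & a)) = 00000000000000000011001000110010
  (~c | (d & ((~c | ~e) & a))) = 11110000111100001111001011110010

(~c | (d & ((~c | ~e) & a)))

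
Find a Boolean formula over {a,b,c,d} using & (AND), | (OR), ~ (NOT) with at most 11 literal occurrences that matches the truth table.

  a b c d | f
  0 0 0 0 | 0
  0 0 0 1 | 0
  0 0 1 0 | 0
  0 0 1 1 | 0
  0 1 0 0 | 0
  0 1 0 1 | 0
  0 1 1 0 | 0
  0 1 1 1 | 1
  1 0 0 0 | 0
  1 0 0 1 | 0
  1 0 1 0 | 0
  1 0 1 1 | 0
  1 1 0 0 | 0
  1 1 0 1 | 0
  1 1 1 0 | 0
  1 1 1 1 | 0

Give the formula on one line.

  (a & b) = 0000000000001111
  (d & b) = 0000010100000101
  ((a & b) | (d & b)) = 0000010100001111
  ~a = 1111111100000000
  (d | a) = 0101010111111111
  (c & (d | a)) = 0001000100110011
  (~a & (c & (d | a))) = 0001000100000000
  (((a & b) | (d & b)) & (~a & (c & (d | a)))) = 0000000100000000

(((a & b) | (d & b)) & (~a & (c & (d | a))))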